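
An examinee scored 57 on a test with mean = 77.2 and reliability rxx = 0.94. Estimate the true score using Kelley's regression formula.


T_est = rxx * X + (1 - rxx) * mean
T_est = 0.94 * 57 + 0.06 * 77.2
T_est = 53.58 + 4.632
T_est = 58.212

58.212


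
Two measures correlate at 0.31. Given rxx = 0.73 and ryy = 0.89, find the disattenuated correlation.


r_corrected = rxy / sqrt(rxx * ryy)
= 0.31 / sqrt(0.73 * 0.89)
= 0.31 / sqrt(0.6497)
= 0.31 / 0.80604
r_corrected = 0.3846

0.3846


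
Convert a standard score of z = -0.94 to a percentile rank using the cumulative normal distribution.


CDF(z) = 0.5 * (1 + erf(z/sqrt(2)))
erf(-0.6647) = -0.6528
CDF = 0.1736
Percentile rank = 0.1736 * 100 = 17.36

17.36


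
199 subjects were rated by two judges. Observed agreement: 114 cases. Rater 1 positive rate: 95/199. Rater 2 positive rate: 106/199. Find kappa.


P_o = 114/199 = 0.572864
P_e = (95*106 + 104*93) / 39601 = 0.498523
kappa = (P_o - P_e) / (1 - P_e)
kappa = (0.572864 - 0.498523) / (1 - 0.498523)
kappa = 0.1482

0.1482


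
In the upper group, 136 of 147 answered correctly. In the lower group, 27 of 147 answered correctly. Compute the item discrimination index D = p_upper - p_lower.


p_upper = 136/147 = 0.9252
p_lower = 27/147 = 0.1837
D = 0.9252 - 0.1837 = 0.7415

0.7415


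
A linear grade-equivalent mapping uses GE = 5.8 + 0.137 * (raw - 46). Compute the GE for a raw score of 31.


raw - median = 31 - 46 = -15
slope * diff = 0.137 * -15 = -2.055
GE = 5.8 + -2.055
GE = 3.745

3.745


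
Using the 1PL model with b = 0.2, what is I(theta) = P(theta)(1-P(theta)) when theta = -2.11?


P = 1/(1+exp(-(-2.11-0.2))) = 0.0903
I = P*(1-P) = 0.0903 * 0.9097
I = 0.0821

0.0821


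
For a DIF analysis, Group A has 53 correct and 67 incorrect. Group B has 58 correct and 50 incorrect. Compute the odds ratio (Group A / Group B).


Odds_A = 53/67 = 0.791
Odds_B = 58/50 = 1.16
OR = Odds_A / Odds_B = 0.791 / 1.16
Exactly, OR = (53 * 50) / (67 * 58) = 2650 / 3886
OR = 0.6819

0.6819


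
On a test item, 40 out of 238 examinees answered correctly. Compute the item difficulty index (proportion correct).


Item difficulty p = number correct / total examinees
p = 40 / 238
p = 0.1681

0.1681


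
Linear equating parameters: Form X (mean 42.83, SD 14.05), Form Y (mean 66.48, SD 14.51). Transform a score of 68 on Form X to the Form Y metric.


slope = SD_Y / SD_X = 14.51 / 14.05 ~ 1.0327
intercept = mean_Y - slope * mean_X = 66.48 - (14.51 / 14.05) * 42.83 ~ 22.2477
Y = slope * X + intercept. To avoid rounding drift from the rounded slope/intercept, evaluate the equivalent form Y = mean_Y + SD_Y * (X - mean_X) / SD_X at full precision:
Y = 66.48 + 14.51 * (68 - 42.83) / 14.05
Y = 66.48 + 14.51 * 25.17 / 14.05
Y = 66.48 + 365.2167 / 14.05
Y = 66.48 + 25.9941
Y = 92.4741

92.4741


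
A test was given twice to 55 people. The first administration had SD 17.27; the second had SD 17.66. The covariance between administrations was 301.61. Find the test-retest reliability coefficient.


r = cov(X,Y) / (SD_X * SD_Y)
r = 301.61 / (17.27 * 17.66)
r = 301.61 / 304.9882
r = 0.9889

0.9889


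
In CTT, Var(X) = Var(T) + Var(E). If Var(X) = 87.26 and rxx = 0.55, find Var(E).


var_true = rxx * var_obs = 0.55 * 87.26 = 47.993
var_error = var_obs - var_true
var_error = 87.26 - 47.993
var_error = 39.267

39.267


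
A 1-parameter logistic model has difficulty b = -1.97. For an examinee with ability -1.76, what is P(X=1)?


theta - b = -1.76 - -1.97 = 0.21
exp(-(theta - b)) = exp(-0.21) = 0.8106
P = 1 / (1 + 0.8106)
P = 0.5523

0.5523


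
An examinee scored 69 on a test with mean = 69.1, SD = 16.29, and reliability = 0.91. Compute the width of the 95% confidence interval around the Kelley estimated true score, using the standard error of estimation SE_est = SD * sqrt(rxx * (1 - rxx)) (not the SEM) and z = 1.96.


True score estimate = 0.91*69 + 0.09*69.1 = 69.009
SE_est = SD * sqrt(rxx * (1 - rxx)) = 16.29 * sqrt(0.91 * 0.09) = 16.29 * sqrt(0.0819) = 4.661901
CI = T_est +/- z * SE_est, so width = 2 * z * SE_est = 2 * 1.96 * 4.661901
Width = 18.2747

18.2747


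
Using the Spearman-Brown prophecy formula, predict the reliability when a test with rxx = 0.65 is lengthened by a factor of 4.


r_new = (n * rxx) / (1 + (n-1) * rxx)
r_new = (4 * 0.65) / (1 + 3 * 0.65)
r_new = 2.6 / 2.95
r_new = 0.8814

0.8814


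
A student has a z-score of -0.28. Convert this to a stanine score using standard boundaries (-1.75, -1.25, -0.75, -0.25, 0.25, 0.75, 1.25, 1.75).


Stanine boundaries: [-1.75, -1.25, -0.75, -0.25, 0.25, 0.75, 1.25, 1.75]
z = -0.28
Check each boundary:
  z >= -1.75 -> could be stanine 2
  z >= -1.25 -> could be stanine 3
  z >= -0.75 -> could be stanine 4
  z < -0.25
  z < 0.25
  z < 0.75
  z < 1.25
  z < 1.75
Highest qualifying boundary gives stanine = 4

4


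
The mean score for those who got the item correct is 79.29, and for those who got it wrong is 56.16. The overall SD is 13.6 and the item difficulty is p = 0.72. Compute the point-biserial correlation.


q = 1 - p = 0.28
rpb = ((M1 - M0) / SD) * sqrt(p * q)
rpb = ((79.29 - 56.16) / 13.6) * sqrt(0.72 * 0.28)
rpb = 0.7636

0.7636


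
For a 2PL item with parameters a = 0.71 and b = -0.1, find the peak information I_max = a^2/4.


For 2PL, max info at theta = b = -0.1
I_max = a^2 / 4 = 0.71^2 / 4
= 0.5041 / 4
I_max = 0.126

0.126


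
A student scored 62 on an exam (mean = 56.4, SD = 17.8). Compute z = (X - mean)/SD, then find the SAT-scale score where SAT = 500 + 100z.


z = (X - mean) / SD = (62 - 56.4) / 17.8
z = 5.6 / 17.8
z = 0.3146
SAT-scale = SAT = 500 + 100z
Carry z at full precision (z = 5.6 / 17.8) into the conversion:
SAT-scale = 500 + 100 * (5.6 / 17.8) = 500 + 560 / 17.8
SAT-scale = 500 + 31.4607
SAT-scale = 531.4607

531.4607


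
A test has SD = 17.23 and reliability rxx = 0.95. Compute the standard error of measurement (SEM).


SEM = SD * sqrt(1 - rxx)
SEM = 17.23 * sqrt(1 - 0.95)
SEM = 17.23 * sqrt(0.05) = 17.23 * 0.223607
SEM = 3.8527

3.8527


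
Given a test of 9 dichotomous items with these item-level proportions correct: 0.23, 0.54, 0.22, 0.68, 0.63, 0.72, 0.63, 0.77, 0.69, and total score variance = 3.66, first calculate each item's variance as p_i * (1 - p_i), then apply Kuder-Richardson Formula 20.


For each item, compute p_i * q_i:
  Item 1: 0.23 * 0.77 = 0.1771
  Item 2: 0.54 * 0.46 = 0.2484
  Item 3: 0.22 * 0.78 = 0.1716
  Item 4: 0.68 * 0.32 = 0.2176
  Item 5: 0.63 * 0.37 = 0.2331
  Item 6: 0.72 * 0.28 = 0.2016
  Item 7: 0.63 * 0.37 = 0.2331
  Item 8: 0.77 * 0.23 = 0.1771
  Item 9: 0.69 * 0.31 = 0.2139
Sum(p_i * q_i) = 0.1771 + 0.2484 + 0.1716 + 0.2176 + 0.2331 + 0.2016 + 0.2331 + 0.1771 + 0.2139 = 1.8735
KR-20 = (k/(k-1)) * (1 - Sum(p_i*q_i) / Var_total)
= (9/8) * (1 - 1.8735/3.66)
= 1.125 * 0.4881
KR-20 = 0.5491

0.5491


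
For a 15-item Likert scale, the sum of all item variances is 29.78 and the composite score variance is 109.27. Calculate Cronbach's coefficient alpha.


alpha = (k/(k-1)) * (1 - sum(si^2)/s_total^2)
= (15/14) * (1 - 29.78/109.27)
alpha = 0.7794

0.7794


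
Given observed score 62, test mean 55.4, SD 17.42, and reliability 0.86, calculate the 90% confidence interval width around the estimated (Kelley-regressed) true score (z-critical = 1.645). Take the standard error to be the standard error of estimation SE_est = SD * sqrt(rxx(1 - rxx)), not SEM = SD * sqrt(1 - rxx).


True score estimate = 0.86*62 + 0.14*55.4 = 61.076
SE_est = SD * sqrt(rxx * (1 - rxx)) = 17.42 * sqrt(0.86 * 0.14) = 17.42 * sqrt(0.1204) = 6.044514
CI = T_est +/- z * SE_est, so width = 2 * z * SE_est = 2 * 1.645 * 6.044514
Width = 19.8865

19.8865


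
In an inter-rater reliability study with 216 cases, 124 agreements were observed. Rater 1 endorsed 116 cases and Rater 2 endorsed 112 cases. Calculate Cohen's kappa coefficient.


P_o = 124/216 = 0.574074
P_e = (116*112 + 100*104) / 46656 = 0.501372
kappa = (P_o - P_e) / (1 - P_e)
kappa = (0.574074 - 0.501372) / (1 - 0.501372)
kappa = 0.1458

0.1458


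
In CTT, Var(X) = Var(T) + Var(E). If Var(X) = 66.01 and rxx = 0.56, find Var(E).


var_true = rxx * var_obs = 0.56 * 66.01 = 36.9656
var_error = var_obs - var_true
var_error = 66.01 - 36.9656
var_error = 29.0444

29.0444


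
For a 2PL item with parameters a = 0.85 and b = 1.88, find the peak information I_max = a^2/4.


For 2PL, max info at theta = b = 1.88
I_max = a^2 / 4 = 0.85^2 / 4
= 0.7225 / 4
I_max = 0.1806

0.1806


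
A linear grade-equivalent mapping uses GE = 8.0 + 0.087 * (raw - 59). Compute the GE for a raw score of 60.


raw - median = 60 - 59 = 1
slope * diff = 0.087 * 1 = 0.087
GE = 8.0 + 0.087
GE = 8.087

8.087


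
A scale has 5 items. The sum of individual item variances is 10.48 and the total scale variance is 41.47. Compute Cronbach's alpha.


alpha = (k/(k-1)) * (1 - sum(si^2)/s_total^2)
= (5/4) * (1 - 10.48/41.47)
alpha = 0.9341

0.9341


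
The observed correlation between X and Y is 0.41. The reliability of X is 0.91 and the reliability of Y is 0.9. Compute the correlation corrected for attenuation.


r_corrected = rxy / sqrt(rxx * ryy)
= 0.41 / sqrt(0.91 * 0.9)
= 0.41 / sqrt(0.819)
= 0.41 / 0.904986
r_corrected = 0.453

0.453


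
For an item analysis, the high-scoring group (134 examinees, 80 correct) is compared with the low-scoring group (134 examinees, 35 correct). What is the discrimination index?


p_upper = 80/134 = 0.597
p_lower = 35/134 = 0.2612
D = 0.597 - 0.2612 = 0.3358

0.3358


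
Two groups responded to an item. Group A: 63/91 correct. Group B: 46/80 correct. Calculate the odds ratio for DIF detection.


Odds_A = 63/28 = 2.25
Odds_B = 46/34 = 1.3529
OR = Odds_A / Odds_B = 2.25 / 1.3529
Exactly, OR = (63 * 34) / (28 * 46) = 2142 / 1288
OR = 1.663

1.663


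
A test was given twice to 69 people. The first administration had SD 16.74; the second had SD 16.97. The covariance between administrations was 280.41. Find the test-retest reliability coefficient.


r = cov(X,Y) / (SD_X * SD_Y)
r = 280.41 / (16.74 * 16.97)
r = 280.41 / 284.0778
r = 0.9871

0.9871


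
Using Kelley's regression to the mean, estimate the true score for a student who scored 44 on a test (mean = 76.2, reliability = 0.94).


T_est = rxx * X + (1 - rxx) * mean
T_est = 0.94 * 44 + 0.06 * 76.2
T_est = 41.36 + 4.572
T_est = 45.932

45.932


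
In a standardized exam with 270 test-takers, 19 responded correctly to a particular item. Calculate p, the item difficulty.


Item difficulty p = number correct / total examinees
p = 19 / 270
p = 0.0704

0.0704


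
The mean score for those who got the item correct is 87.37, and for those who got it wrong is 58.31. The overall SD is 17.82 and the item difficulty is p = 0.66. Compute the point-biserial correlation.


q = 1 - p = 0.34
rpb = ((M1 - M0) / SD) * sqrt(p * q)
rpb = ((87.37 - 58.31) / 17.82) * sqrt(0.66 * 0.34)
rpb = 0.7725

0.7725


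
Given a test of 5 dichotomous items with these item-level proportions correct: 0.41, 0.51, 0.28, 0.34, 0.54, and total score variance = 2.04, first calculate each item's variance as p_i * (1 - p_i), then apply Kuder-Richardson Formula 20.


For each item, compute p_i * q_i:
  Item 1: 0.41 * 0.59 = 0.2419
  Item 2: 0.51 * 0.49 = 0.2499
  Item 3: 0.28 * 0.72 = 0.2016
  Item 4: 0.34 * 0.66 = 0.2244
  Item 5: 0.54 * 0.46 = 0.2484
Sum(p_i * q_i) = 0.2419 + 0.2499 + 0.2016 + 0.2244 + 0.2484 = 1.1662
KR-20 = (k/(k-1)) * (1 - Sum(p_i*q_i) / Var_total)
= (5/4) * (1 - 1.1662/2.04)
= 1.25 * 0.4283
KR-20 = 0.5354

0.5354


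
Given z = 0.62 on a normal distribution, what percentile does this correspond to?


CDF(z) = 0.5 * (1 + erf(z/sqrt(2)))
erf(0.4384) = 0.4647
CDF = 0.7324
Percentile rank = 0.7324 * 100 = 73.24

73.24


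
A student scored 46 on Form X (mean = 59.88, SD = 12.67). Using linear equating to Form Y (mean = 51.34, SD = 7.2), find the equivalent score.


slope = SD_Y / SD_X = 7.2 / 12.67 ~ 0.5683
intercept = mean_Y - slope * mean_X = 51.34 - (7.2 / 12.67) * 59.88 ~ 17.3119
Y = slope * X + intercept. To avoid rounding drift from the rounded slope/intercept, evaluate the equivalent form Y = mean_Y + SD_Y * (X - mean_X) / SD_X at full precision:
Y = 51.34 + 7.2 * (46 - 59.88) / 12.67
Y = 51.34 - 7.2 * 13.88 / 12.67
Y = 51.34 - 99.936 / 12.67
Y = 51.34 - 7.8876
Y = 43.4524

43.4524


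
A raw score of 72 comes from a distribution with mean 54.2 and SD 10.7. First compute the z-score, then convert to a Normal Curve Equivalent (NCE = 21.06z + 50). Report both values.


z = (X - mean) / SD = (72 - 54.2) / 10.7
z = 17.8 / 10.7
z = 1.6636
NCE = NCE = 21.06z + 50
Carry z at full precision (z = 17.8 / 10.7) into the conversion:
NCE = 21.06 * (17.8 / 10.7) + 50 = 374.868 / 10.7 + 50
NCE = 35.0344 + 50
NCE = 85.0344

85.0344


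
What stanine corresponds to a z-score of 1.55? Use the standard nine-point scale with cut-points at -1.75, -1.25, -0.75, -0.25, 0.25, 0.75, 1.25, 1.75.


Stanine boundaries: [-1.75, -1.25, -0.75, -0.25, 0.25, 0.75, 1.25, 1.75]
z = 1.55
Check each boundary:
  z >= -1.75 -> could be stanine 2
  z >= -1.25 -> could be stanine 3
  z >= -0.75 -> could be stanine 4
  z >= -0.25 -> could be stanine 5
  z >= 0.25 -> could be stanine 6
  z >= 0.75 -> could be stanine 7
  z >= 1.25 -> could be stanine 8
  z < 1.75
Highest qualifying boundary gives stanine = 8

8


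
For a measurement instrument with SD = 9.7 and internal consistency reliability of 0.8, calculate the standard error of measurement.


SEM = SD * sqrt(1 - rxx)
SEM = 9.7 * sqrt(1 - 0.8)
SEM = 9.7 * sqrt(0.2) = 9.7 * 0.447214
SEM = 4.338

4.338


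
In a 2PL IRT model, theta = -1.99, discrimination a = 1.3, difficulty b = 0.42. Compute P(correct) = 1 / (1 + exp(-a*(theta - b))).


a*(theta - b) = 1.3 * (-1.99 - 0.42) = -3.133
exp(--3.133) = 22.9427
P = 1 / (1 + 22.9427)
P = 0.0418

0.0418


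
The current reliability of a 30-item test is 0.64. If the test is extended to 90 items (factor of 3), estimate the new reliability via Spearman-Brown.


r_new = (n * rxx) / (1 + (n-1) * rxx)
r_new = (3 * 0.64) / (1 + 2 * 0.64)
r_new = 1.92 / 2.28
r_new = 0.8421

0.8421


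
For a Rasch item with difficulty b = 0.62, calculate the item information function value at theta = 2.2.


P = 1/(1+exp(-(2.2-0.62))) = 0.8292
I = P*(1-P) = 0.8292 * 0.1708
I = 0.1416

0.1416


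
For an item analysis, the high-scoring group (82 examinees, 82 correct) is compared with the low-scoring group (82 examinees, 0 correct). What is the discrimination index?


p_upper = 82/82 = 1.0
p_lower = 0/82 = 0.0
D = 1.0 - 0.0 = 1.0

1.0


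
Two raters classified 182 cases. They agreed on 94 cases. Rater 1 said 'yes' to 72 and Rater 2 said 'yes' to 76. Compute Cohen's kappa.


P_o = 94/182 = 0.516484
P_e = (72*76 + 110*106) / 33124 = 0.517208
kappa = (P_o - P_e) / (1 - P_e)
kappa = (0.516484 - 0.517208) / (1 - 0.517208)
kappa = -0.0015

-0.0015


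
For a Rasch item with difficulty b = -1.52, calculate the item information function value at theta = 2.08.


P = 1/(1+exp(-(2.08--1.52))) = 0.9734
I = P*(1-P) = 0.9734 * 0.0266
I = 0.0259

0.0259


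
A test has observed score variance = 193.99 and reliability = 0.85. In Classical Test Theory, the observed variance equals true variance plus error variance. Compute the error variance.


var_true = rxx * var_obs = 0.85 * 193.99 = 164.8915
var_error = var_obs - var_true
var_error = 193.99 - 164.8915
var_error = 29.0985

29.0985


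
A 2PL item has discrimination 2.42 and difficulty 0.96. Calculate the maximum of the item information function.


For 2PL, max info at theta = b = 0.96
I_max = a^2 / 4 = 2.42^2 / 4
= 5.8564 / 4
I_max = 1.4641

1.4641


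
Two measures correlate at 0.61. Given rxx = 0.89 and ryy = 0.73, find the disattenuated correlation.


r_corrected = rxy / sqrt(rxx * ryy)
= 0.61 / sqrt(0.89 * 0.73)
= 0.61 / sqrt(0.6497)
= 0.61 / 0.80604
r_corrected = 0.7568

0.7568


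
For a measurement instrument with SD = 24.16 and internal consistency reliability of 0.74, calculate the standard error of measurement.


SEM = SD * sqrt(1 - rxx)
SEM = 24.16 * sqrt(1 - 0.74)
SEM = 24.16 * sqrt(0.26) = 24.16 * 0.509902
SEM = 12.3192

12.3192


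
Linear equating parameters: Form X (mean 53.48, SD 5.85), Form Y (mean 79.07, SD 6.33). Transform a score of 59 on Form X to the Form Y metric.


slope = SD_Y / SD_X = 6.33 / 5.85 ~ 1.0821
intercept = mean_Y - slope * mean_X = 79.07 - (6.33 / 5.85) * 53.48 ~ 21.2019
Y = slope * X + intercept. To avoid rounding drift from the rounded slope/intercept, evaluate the equivalent form Y = mean_Y + SD_Y * (X - mean_X) / SD_X at full precision:
Y = 79.07 + 6.33 * (59 - 53.48) / 5.85
Y = 79.07 + 6.33 * 5.52 / 5.85
Y = 79.07 + 34.9416 / 5.85
Y = 79.07 + 5.9729
Y = 85.0429

85.0429


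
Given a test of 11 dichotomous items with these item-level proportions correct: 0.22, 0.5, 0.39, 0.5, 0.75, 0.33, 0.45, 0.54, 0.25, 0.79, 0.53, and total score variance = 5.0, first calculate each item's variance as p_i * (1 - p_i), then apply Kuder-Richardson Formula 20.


For each item, compute p_i * q_i:
  Item 1: 0.22 * 0.78 = 0.1716
  Item 2: 0.5 * 0.5 = 0.25
  Item 3: 0.39 * 0.61 = 0.2379
  Item 4: 0.5 * 0.5 = 0.25
  Item 5: 0.75 * 0.25 = 0.1875
  Item 6: 0.33 * 0.67 = 0.2211
  Item 7: 0.45 * 0.55 = 0.2475
  Item 8: 0.54 * 0.46 = 0.2484
  Item 9: 0.25 * 0.75 = 0.1875
  Item 10: 0.79 * 0.21 = 0.1659
  Item 11: 0.53 * 0.47 = 0.2491
Sum(p_i * q_i) = 0.1716 + 0.25 + 0.2379 + 0.25 + 0.1875 + 0.2211 + 0.2475 + 0.2484 + 0.1875 + 0.1659 + 0.2491 = 2.4165
KR-20 = (k/(k-1)) * (1 - Sum(p_i*q_i) / Var_total)
= (11/10) * (1 - 2.4165/5.0)
= 1.1 * 0.5167
KR-20 = 0.5684

0.5684


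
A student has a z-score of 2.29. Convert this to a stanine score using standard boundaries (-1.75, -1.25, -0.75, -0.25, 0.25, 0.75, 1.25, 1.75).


Stanine boundaries: [-1.75, -1.25, -0.75, -0.25, 0.25, 0.75, 1.25, 1.75]
z = 2.29
Check each boundary:
  z >= -1.75 -> could be stanine 2
  z >= -1.25 -> could be stanine 3
  z >= -0.75 -> could be stanine 4
  z >= -0.25 -> could be stanine 5
  z >= 0.25 -> could be stanine 6
  z >= 0.75 -> could be stanine 7
  z >= 1.25 -> could be stanine 8
  z >= 1.75 -> could be stanine 9
Highest qualifying boundary gives stanine = 9

9


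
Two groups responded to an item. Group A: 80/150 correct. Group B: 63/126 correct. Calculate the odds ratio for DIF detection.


Odds_A = 80/70 = 1.1429
Odds_B = 63/63 = 1.0
OR = Odds_A / Odds_B = 1.1429 / 1.0
Exactly, OR = (80 * 63) / (70 * 63) = 5040 / 4410
OR = 1.1429

1.1429


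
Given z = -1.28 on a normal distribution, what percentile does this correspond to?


CDF(z) = 0.5 * (1 + erf(z/sqrt(2)))
erf(-0.9051) = -0.7995
CDF = 0.1003
Percentile rank = 0.1003 * 100 = 10.03

10.03


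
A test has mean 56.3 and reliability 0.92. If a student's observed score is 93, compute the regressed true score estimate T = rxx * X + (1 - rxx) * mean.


T_est = rxx * X + (1 - rxx) * mean
T_est = 0.92 * 93 + 0.08 * 56.3
T_est = 85.56 + 4.504
T_est = 90.064

90.064


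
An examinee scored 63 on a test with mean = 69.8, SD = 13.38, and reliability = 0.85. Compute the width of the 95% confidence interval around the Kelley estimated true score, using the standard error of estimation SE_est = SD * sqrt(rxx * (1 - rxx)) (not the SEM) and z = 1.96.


True score estimate = 0.85*63 + 0.15*69.8 = 64.02
SE_est = SD * sqrt(rxx * (1 - rxx)) = 13.38 * sqrt(0.85 * 0.15) = 13.38 * sqrt(0.1275) = 4.777616
CI = T_est +/- z * SE_est, so width = 2 * z * SE_est = 2 * 1.96 * 4.777616
Width = 18.7283

18.7283


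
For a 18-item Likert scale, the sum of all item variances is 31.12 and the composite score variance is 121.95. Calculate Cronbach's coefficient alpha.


alpha = (k/(k-1)) * (1 - sum(si^2)/s_total^2)
= (18/17) * (1 - 31.12/121.95)
alpha = 0.7886

0.7886


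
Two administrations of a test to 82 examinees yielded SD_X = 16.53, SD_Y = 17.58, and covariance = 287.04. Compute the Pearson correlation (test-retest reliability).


r = cov(X,Y) / (SD_X * SD_Y)
r = 287.04 / (16.53 * 17.58)
r = 287.04 / 290.5974
r = 0.9878

0.9878


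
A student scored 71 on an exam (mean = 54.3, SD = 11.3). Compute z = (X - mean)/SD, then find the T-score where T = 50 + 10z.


z = (X - mean) / SD = (71 - 54.3) / 11.3
z = 16.7 / 11.3
z = 1.4779
T-score = T = 50 + 10z
Carry z at full precision (z = 16.7 / 11.3) into the conversion:
T-score = 50 + 10 * (16.7 / 11.3) = 50 + 167 / 11.3
T-score = 50 + 14.7788
T-score = 64.7788

64.7788


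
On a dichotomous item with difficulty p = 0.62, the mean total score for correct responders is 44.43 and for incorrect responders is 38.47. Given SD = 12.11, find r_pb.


q = 1 - p = 0.38
rpb = ((M1 - M0) / SD) * sqrt(p * q)
rpb = ((44.43 - 38.47) / 12.11) * sqrt(0.62 * 0.38)
rpb = 0.2389

0.2389


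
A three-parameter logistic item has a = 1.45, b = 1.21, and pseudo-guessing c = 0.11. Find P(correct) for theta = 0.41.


logit = 1.45*(0.41 - 1.21) = -1.16
P* = 1/(1 + exp(--1.16)) = 0.2387
P = 0.11 + (1 - 0.11) * 0.2387
P = 0.3224

0.3224


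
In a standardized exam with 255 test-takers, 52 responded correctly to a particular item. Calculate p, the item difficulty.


Item difficulty p = number correct / total examinees
p = 52 / 255
p = 0.2039

0.2039


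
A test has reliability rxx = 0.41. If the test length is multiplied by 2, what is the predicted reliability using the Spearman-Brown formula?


r_new = (n * rxx) / (1 + (n-1) * rxx)
r_new = (2 * 0.41) / (1 + 1 * 0.41)
r_new = 0.82 / 1.41
r_new = 0.5816

0.5816


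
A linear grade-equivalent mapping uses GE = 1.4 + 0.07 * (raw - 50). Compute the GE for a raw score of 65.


raw - median = 65 - 50 = 15
slope * diff = 0.07 * 15 = 1.05
GE = 1.4 + 1.05
GE = 2.45

2.45


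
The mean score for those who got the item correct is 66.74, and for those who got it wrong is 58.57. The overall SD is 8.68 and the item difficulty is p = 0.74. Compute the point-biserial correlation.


q = 1 - p = 0.26
rpb = ((M1 - M0) / SD) * sqrt(p * q)
rpb = ((66.74 - 58.57) / 8.68) * sqrt(0.74 * 0.26)
rpb = 0.4129

0.4129


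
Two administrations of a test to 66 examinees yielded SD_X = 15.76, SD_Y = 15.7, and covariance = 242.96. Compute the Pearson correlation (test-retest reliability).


r = cov(X,Y) / (SD_X * SD_Y)
r = 242.96 / (15.76 * 15.7)
r = 242.96 / 247.432
r = 0.9819

0.9819


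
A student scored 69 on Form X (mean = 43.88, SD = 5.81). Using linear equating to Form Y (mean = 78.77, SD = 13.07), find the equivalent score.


slope = SD_Y / SD_X = 13.07 / 5.81 ~ 2.2496
intercept = mean_Y - slope * mean_X = 78.77 - (13.07 / 5.81) * 43.88 ~ -19.9411
Y = slope * X + intercept. To avoid rounding drift from the rounded slope/intercept, evaluate the equivalent form Y = mean_Y + SD_Y * (X - mean_X) / SD_X at full precision:
Y = 78.77 + 13.07 * (69 - 43.88) / 5.81
Y = 78.77 + 13.07 * 25.12 / 5.81
Y = 78.77 + 328.3184 / 5.81
Y = 78.77 + 56.5092
Y = 135.2792

135.2792


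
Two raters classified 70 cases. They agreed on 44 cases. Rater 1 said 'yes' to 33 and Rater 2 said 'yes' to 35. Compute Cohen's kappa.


P_o = 44/70 = 0.628571
P_e = (33*35 + 37*35) / 4900 = 0.5
kappa = (P_o - P_e) / (1 - P_e)
kappa = (0.628571 - 0.5) / (1 - 0.5)
kappa = 0.2571

0.2571


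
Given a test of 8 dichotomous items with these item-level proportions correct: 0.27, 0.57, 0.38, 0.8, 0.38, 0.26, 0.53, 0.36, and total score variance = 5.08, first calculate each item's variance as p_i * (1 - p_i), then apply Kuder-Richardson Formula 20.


For each item, compute p_i * q_i:
  Item 1: 0.27 * 0.73 = 0.1971
  Item 2: 0.57 * 0.43 = 0.2451
  Item 3: 0.38 * 0.62 = 0.2356
  Item 4: 0.8 * 0.2 = 0.16
  Item 5: 0.38 * 0.62 = 0.2356
  Item 6: 0.26 * 0.74 = 0.1924
  Item 7: 0.53 * 0.47 = 0.2491
  Item 8: 0.36 * 0.64 = 0.2304
Sum(p_i * q_i) = 0.1971 + 0.2451 + 0.2356 + 0.16 + 0.2356 + 0.1924 + 0.2491 + 0.2304 = 1.7453
KR-20 = (k/(k-1)) * (1 - Sum(p_i*q_i) / Var_total)
= (8/7) * (1 - 1.7453/5.08)
= 1.1429 * 0.6564
KR-20 = 0.7502

0.7502


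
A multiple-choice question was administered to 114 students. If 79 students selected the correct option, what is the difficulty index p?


Item difficulty p = number correct / total examinees
p = 79 / 114
p = 0.693

0.693


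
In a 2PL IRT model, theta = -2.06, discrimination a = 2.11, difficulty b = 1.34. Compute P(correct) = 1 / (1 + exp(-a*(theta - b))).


a*(theta - b) = 2.11 * (-2.06 - 1.34) = -7.174
exp(--7.174) = 1305.0544
P = 1 / (1 + 1305.0544)
P = 0.0008

0.0008


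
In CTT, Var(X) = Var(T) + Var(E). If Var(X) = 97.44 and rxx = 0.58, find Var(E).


var_true = rxx * var_obs = 0.58 * 97.44 = 56.5152
var_error = var_obs - var_true
var_error = 97.44 - 56.5152
var_error = 40.9248

40.9248


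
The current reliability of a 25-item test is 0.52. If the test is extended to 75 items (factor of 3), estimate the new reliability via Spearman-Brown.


r_new = (n * rxx) / (1 + (n-1) * rxx)
r_new = (3 * 0.52) / (1 + 2 * 0.52)
r_new = 1.56 / 2.04
r_new = 0.7647

0.7647


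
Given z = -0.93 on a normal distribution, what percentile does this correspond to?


CDF(z) = 0.5 * (1 + erf(z/sqrt(2)))
erf(-0.6576) = -0.6476
CDF = 0.1762
Percentile rank = 0.1762 * 100 = 17.62

17.62


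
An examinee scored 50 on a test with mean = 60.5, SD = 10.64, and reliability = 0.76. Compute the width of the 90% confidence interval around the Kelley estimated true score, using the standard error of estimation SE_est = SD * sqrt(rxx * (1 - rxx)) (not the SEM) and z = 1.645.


True score estimate = 0.76*50 + 0.24*60.5 = 52.52
SE_est = SD * sqrt(rxx * (1 - rxx)) = 10.64 * sqrt(0.76 * 0.24) = 10.64 * sqrt(0.1824) = 4.544165
CI = T_est +/- z * SE_est, so width = 2 * z * SE_est = 2 * 1.645 * 4.544165
Width = 14.9503

14.9503


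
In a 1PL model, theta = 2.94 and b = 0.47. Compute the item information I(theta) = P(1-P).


P = 1/(1+exp(-(2.94-0.47))) = 0.922
I = P*(1-P) = 0.922 * 0.078
I = 0.0719

0.0719


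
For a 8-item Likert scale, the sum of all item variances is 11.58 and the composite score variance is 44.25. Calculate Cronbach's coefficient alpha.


alpha = (k/(k-1)) * (1 - sum(si^2)/s_total^2)
= (8/7) * (1 - 11.58/44.25)
alpha = 0.8438

0.8438


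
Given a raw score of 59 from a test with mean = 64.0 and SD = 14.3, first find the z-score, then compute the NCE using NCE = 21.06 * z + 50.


z = (X - mean) / SD = (59 - 64.0) / 14.3
z = -5.0 / 14.3
z = -0.3497
NCE = NCE = 21.06z + 50
Carry z at full precision (z = -5.0 / 14.3) into the conversion:
NCE = 21.06 * (-5.0 / 14.3) + 50 = -105.3 / 14.3 + 50
NCE = -7.3636 + 50
NCE = 42.6364

42.6364


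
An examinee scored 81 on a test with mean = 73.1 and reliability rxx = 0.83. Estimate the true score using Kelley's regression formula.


T_est = rxx * X + (1 - rxx) * mean
T_est = 0.83 * 81 + 0.17 * 73.1
T_est = 67.23 + 12.427
T_est = 79.657

79.657


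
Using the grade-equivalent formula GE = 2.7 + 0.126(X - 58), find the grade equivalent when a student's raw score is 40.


raw - median = 40 - 58 = -18
slope * diff = 0.126 * -18 = -2.268
GE = 2.7 + -2.268
GE = 0.432

0.432


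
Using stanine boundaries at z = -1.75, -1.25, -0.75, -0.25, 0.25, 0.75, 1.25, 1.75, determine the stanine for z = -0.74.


Stanine boundaries: [-1.75, -1.25, -0.75, -0.25, 0.25, 0.75, 1.25, 1.75]
z = -0.74
Check each boundary:
  z >= -1.75 -> could be stanine 2
  z >= -1.25 -> could be stanine 3
  z >= -0.75 -> could be stanine 4
  z < -0.25
  z < 0.25
  z < 0.75
  z < 1.25
  z < 1.75
Highest qualifying boundary gives stanine = 4

4


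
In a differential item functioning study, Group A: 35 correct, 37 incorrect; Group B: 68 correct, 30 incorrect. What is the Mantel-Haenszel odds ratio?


Odds_A = 35/37 = 0.9459
Odds_B = 68/30 = 2.2667
OR = Odds_A / Odds_B = 0.9459 / 2.2667
Exactly, OR = (35 * 30) / (37 * 68) = 1050 / 2516
OR = 0.4173

0.4173


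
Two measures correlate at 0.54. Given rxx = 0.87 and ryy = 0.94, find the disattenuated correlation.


r_corrected = rxy / sqrt(rxx * ryy)
= 0.54 / sqrt(0.87 * 0.94)
= 0.54 / sqrt(0.8178)
= 0.54 / 0.904323
r_corrected = 0.5971

0.5971


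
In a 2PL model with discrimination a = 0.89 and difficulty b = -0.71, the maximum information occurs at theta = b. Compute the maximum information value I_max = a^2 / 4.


For 2PL, max info at theta = b = -0.71
I_max = a^2 / 4 = 0.89^2 / 4
= 0.7921 / 4
I_max = 0.198

0.198


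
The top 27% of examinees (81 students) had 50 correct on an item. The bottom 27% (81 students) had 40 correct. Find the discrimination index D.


p_upper = 50/81 = 0.6173
p_lower = 40/81 = 0.4938
D = 0.6173 - 0.4938 = 0.1235

0.1235


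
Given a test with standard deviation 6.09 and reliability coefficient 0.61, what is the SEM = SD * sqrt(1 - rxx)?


SEM = SD * sqrt(1 - rxx)
SEM = 6.09 * sqrt(1 - 0.61)
SEM = 6.09 * sqrt(0.39) = 6.09 * 0.6245
SEM = 3.8032

3.8032


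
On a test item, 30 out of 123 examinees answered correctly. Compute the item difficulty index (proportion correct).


Item difficulty p = number correct / total examinees
p = 30 / 123
p = 0.2439

0.2439


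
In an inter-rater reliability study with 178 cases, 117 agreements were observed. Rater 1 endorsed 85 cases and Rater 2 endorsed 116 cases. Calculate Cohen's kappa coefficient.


P_o = 117/178 = 0.657303
P_e = (85*116 + 93*62) / 31684 = 0.493183
kappa = (P_o - P_e) / (1 - P_e)
kappa = (0.657303 - 0.493183) / (1 - 0.493183)
kappa = 0.3238

0.3238


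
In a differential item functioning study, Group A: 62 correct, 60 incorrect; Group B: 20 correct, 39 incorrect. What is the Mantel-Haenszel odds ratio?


Odds_A = 62/60 = 1.0333
Odds_B = 20/39 = 0.5128
OR = Odds_A / Odds_B = 1.0333 / 0.5128
Exactly, OR = (62 * 39) / (60 * 20) = 2418 / 1200
OR = 2.015

2.015


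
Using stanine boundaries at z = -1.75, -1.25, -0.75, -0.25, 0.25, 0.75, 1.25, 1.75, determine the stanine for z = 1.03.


Stanine boundaries: [-1.75, -1.25, -0.75, -0.25, 0.25, 0.75, 1.25, 1.75]
z = 1.03
Check each boundary:
  z >= -1.75 -> could be stanine 2
  z >= -1.25 -> could be stanine 3
  z >= -0.75 -> could be stanine 4
  z >= -0.25 -> could be stanine 5
  z >= 0.25 -> could be stanine 6
  z >= 0.75 -> could be stanine 7
  z < 1.25
  z < 1.75
Highest qualifying boundary gives stanine = 7

7


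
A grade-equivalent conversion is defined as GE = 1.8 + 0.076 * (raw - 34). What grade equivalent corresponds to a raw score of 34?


raw - median = 34 - 34 = 0
slope * diff = 0.076 * 0 = 0.0
GE = 1.8 + 0.0
GE = 1.8

1.8


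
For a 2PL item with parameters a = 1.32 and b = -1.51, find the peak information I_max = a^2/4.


For 2PL, max info at theta = b = -1.51
I_max = a^2 / 4 = 1.32^2 / 4
= 1.7424 / 4
I_max = 0.4356

0.4356


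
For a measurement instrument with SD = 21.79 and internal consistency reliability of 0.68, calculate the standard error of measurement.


SEM = SD * sqrt(1 - rxx)
SEM = 21.79 * sqrt(1 - 0.68)
SEM = 21.79 * sqrt(0.32) = 21.79 * 0.565685
SEM = 12.3263

12.3263


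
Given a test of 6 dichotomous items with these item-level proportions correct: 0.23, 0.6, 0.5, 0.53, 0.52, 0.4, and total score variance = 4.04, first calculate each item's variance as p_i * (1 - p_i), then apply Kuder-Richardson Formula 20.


For each item, compute p_i * q_i:
  Item 1: 0.23 * 0.77 = 0.1771
  Item 2: 0.6 * 0.4 = 0.24
  Item 3: 0.5 * 0.5 = 0.25
  Item 4: 0.53 * 0.47 = 0.2491
  Item 5: 0.52 * 0.48 = 0.2496
  Item 6: 0.4 * 0.6 = 0.24
Sum(p_i * q_i) = 0.1771 + 0.24 + 0.25 + 0.2491 + 0.2496 + 0.24 = 1.4058
KR-20 = (k/(k-1)) * (1 - Sum(p_i*q_i) / Var_total)
= (6/5) * (1 - 1.4058/4.04)
= 1.2 * 0.652
KR-20 = 0.7824

0.7824


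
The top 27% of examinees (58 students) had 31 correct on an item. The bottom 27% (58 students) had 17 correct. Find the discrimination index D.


p_upper = 31/58 = 0.5345
p_lower = 17/58 = 0.2931
D = 0.5345 - 0.2931 = 0.2414

0.2414


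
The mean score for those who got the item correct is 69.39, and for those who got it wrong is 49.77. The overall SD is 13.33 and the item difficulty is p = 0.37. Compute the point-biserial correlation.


q = 1 - p = 0.63
rpb = ((M1 - M0) / SD) * sqrt(p * q)
rpb = ((69.39 - 49.77) / 13.33) * sqrt(0.37 * 0.63)
rpb = 0.7106

0.7106


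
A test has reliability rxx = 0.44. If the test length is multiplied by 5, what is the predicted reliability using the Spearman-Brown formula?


r_new = (n * rxx) / (1 + (n-1) * rxx)
r_new = (5 * 0.44) / (1 + 4 * 0.44)
r_new = 2.2 / 2.76
r_new = 0.7971

0.7971


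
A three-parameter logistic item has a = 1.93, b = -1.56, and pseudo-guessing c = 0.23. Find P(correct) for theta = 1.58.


logit = 1.93*(1.58 - -1.56) = 6.0602
P* = 1/(1 + exp(-6.0602)) = 0.9977
P = 0.23 + (1 - 0.23) * 0.9977
P = 0.9982

0.9982


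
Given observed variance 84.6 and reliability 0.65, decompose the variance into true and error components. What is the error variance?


var_true = rxx * var_obs = 0.65 * 84.6 = 54.99
var_error = var_obs - var_true
var_error = 84.6 - 54.99
var_error = 29.61

29.61


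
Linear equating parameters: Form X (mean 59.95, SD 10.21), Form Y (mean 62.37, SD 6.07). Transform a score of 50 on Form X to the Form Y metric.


slope = SD_Y / SD_X = 6.07 / 10.21 ~ 0.5945
intercept = mean_Y - slope * mean_X = 62.37 - (6.07 / 10.21) * 59.95 ~ 26.7288
Y = slope * X + intercept. To avoid rounding drift from the rounded slope/intercept, evaluate the equivalent form Y = mean_Y + SD_Y * (X - mean_X) / SD_X at full precision:
Y = 62.37 + 6.07 * (50 - 59.95) / 10.21
Y = 62.37 - 6.07 * 9.95 / 10.21
Y = 62.37 - 60.3965 / 10.21
Y = 62.37 - 5.9154
Y = 56.4546

56.4546


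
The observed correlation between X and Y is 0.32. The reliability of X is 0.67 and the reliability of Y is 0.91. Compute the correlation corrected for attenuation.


r_corrected = rxy / sqrt(rxx * ryy)
= 0.32 / sqrt(0.67 * 0.91)
= 0.32 / sqrt(0.6097)
= 0.32 / 0.780833
r_corrected = 0.4098

0.4098


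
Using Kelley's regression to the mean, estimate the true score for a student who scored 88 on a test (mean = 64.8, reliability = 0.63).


T_est = rxx * X + (1 - rxx) * mean
T_est = 0.63 * 88 + 0.37 * 64.8
T_est = 55.44 + 23.976
T_est = 79.416

79.416


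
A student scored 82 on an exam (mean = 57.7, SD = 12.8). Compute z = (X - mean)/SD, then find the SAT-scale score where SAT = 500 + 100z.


z = (X - mean) / SD = (82 - 57.7) / 12.8
z = 24.3 / 12.8
z = 1.8984
SAT-scale = SAT = 500 + 100z
Carry z at full precision (z = 24.3 / 12.8) into the conversion:
SAT-scale = 500 + 100 * (24.3 / 12.8) = 500 + 2430 / 12.8
SAT-scale = 500 + 189.8438
SAT-scale = 689.8438

689.8438


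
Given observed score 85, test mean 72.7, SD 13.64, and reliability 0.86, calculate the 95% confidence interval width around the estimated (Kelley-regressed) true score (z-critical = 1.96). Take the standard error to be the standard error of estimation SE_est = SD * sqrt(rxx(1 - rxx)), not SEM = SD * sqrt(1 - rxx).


True score estimate = 0.86*85 + 0.14*72.7 = 83.278
SE_est = SD * sqrt(rxx * (1 - rxx)) = 13.64 * sqrt(0.86 * 0.14) = 13.64 * sqrt(0.1204) = 4.732903
CI = T_est +/- z * SE_est, so width = 2 * z * SE_est = 2 * 1.96 * 4.732903
Width = 18.553

18.553


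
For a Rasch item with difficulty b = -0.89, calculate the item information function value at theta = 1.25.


P = 1/(1+exp(-(1.25--0.89))) = 0.8947
I = P*(1-P) = 0.8947 * 0.1053
I = 0.0942

0.0942


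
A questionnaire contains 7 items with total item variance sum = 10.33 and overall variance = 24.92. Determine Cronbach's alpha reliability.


alpha = (k/(k-1)) * (1 - sum(si^2)/s_total^2)
= (7/6) * (1 - 10.33/24.92)
alpha = 0.6831

0.6831


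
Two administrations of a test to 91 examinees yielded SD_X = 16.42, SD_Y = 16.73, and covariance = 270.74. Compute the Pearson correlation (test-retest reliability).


r = cov(X,Y) / (SD_X * SD_Y)
r = 270.74 / (16.42 * 16.73)
r = 270.74 / 274.7066
r = 0.9856

0.9856


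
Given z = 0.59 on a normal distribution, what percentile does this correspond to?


CDF(z) = 0.5 * (1 + erf(z/sqrt(2)))
erf(0.4172) = 0.4448
CDF = 0.7224
Percentile rank = 0.7224 * 100 = 72.24

72.24


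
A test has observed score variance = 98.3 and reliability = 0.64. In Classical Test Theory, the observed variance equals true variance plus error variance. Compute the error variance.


var_true = rxx * var_obs = 0.64 * 98.3 = 62.912
var_error = var_obs - var_true
var_error = 98.3 - 62.912
var_error = 35.388

35.388


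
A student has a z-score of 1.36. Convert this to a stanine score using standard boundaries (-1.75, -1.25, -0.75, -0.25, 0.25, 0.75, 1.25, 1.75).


Stanine boundaries: [-1.75, -1.25, -0.75, -0.25, 0.25, 0.75, 1.25, 1.75]
z = 1.36
Check each boundary:
  z >= -1.75 -> could be stanine 2
  z >= -1.25 -> could be stanine 3
  z >= -0.75 -> could be stanine 4
  z >= -0.25 -> could be stanine 5
  z >= 0.25 -> could be stanine 6
  z >= 0.75 -> could be stanine 7
  z >= 1.25 -> could be stanine 8
  z < 1.75
Highest qualifying boundary gives stanine = 8

8


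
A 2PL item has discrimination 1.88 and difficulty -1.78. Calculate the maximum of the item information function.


For 2PL, max info at theta = b = -1.78
I_max = a^2 / 4 = 1.88^2 / 4
= 3.5344 / 4
I_max = 0.8836

0.8836


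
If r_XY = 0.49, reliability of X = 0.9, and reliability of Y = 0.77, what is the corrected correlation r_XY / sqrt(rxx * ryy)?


r_corrected = rxy / sqrt(rxx * ryy)
= 0.49 / sqrt(0.9 * 0.77)
= 0.49 / sqrt(0.693)
= 0.49 / 0.832466
r_corrected = 0.5886

0.5886


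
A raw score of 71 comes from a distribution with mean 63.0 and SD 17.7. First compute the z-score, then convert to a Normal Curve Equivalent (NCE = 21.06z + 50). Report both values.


z = (X - mean) / SD = (71 - 63.0) / 17.7
z = 8.0 / 17.7
z = 0.452
NCE = NCE = 21.06z + 50
Carry z at full precision (z = 8.0 / 17.7) into the conversion:
NCE = 21.06 * (8.0 / 17.7) + 50 = 168.48 / 17.7 + 50
NCE = 9.5186 + 50
NCE = 59.5186

59.5186


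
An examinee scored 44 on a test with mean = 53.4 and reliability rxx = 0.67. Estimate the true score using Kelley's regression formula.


T_est = rxx * X + (1 - rxx) * mean
T_est = 0.67 * 44 + 0.33 * 53.4
T_est = 29.48 + 17.622
T_est = 47.102

47.102


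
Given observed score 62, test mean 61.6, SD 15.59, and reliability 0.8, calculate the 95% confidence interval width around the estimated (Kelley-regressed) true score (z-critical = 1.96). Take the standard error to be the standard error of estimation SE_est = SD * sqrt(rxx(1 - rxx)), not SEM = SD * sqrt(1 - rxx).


True score estimate = 0.8*62 + 0.2*61.6 = 61.92
SE_est = SD * sqrt(rxx * (1 - rxx)) = 15.59 * sqrt(0.8 * 0.2) = 15.59 * sqrt(0.16) = 6.236
CI = T_est +/- z * SE_est, so width = 2 * z * SE_est = 2 * 1.96 * 6.236
Width = 24.4451

24.4451


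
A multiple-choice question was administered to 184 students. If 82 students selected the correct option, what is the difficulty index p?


Item difficulty p = number correct / total examinees
p = 82 / 184
p = 0.4457

0.4457


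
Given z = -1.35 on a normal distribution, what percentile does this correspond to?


CDF(z) = 0.5 * (1 + erf(z/sqrt(2)))
erf(-0.9546) = -0.823
CDF = 0.0885
Percentile rank = 0.0885 * 100 = 8.85

8.85


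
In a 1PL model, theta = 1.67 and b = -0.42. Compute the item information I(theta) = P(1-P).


P = 1/(1+exp(-(1.67--0.42))) = 0.8899
I = P*(1-P) = 0.8899 * 0.1101
I = 0.098

0.098


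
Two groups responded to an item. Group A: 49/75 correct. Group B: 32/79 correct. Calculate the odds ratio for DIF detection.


Odds_A = 49/26 = 1.8846
Odds_B = 32/47 = 0.6809
OR = Odds_A / Odds_B = 1.8846 / 0.6809
Exactly, OR = (49 * 47) / (26 * 32) = 2303 / 832
OR = 2.768

2.768


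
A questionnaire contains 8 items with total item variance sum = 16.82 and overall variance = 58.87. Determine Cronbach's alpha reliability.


alpha = (k/(k-1)) * (1 - sum(si^2)/s_total^2)
= (8/7) * (1 - 16.82/58.87)
alpha = 0.8163

0.8163
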